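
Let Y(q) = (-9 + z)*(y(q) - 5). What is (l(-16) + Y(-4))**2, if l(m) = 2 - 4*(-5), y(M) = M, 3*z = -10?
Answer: 17689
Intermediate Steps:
z = -10/3 (z = (1/3)*(-10) = -10/3 ≈ -3.3333)
Y(q) = 185/3 - 37*q/3 (Y(q) = (-9 - 10/3)*(q - 5) = -37*(-5 + q)/3 = 185/3 - 37*q/3)
l(m) = 22 (l(m) = 2 + 20 = 22)
(l(-16) + Y(-4))**2 = (22 + (185/3 - 37/3*(-4)))**2 = (22 + (185/3 + 148/3))**2 = (22 + 111)**2 = 133**2 = 17689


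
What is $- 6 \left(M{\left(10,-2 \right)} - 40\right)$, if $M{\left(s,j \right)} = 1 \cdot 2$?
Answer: $228$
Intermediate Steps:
$M{\left(s,j \right)} = 2$
$- 6 \left(M{\left(10,-2 \right)} - 40\right) = - 6 \left(2 - 40\right) = \left(-6\right) \left(-38\right) = 228$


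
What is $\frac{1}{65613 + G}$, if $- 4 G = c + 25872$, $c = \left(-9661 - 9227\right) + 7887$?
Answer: $\frac{4}{247581} \approx 1.6156 \cdot 10^{-5}$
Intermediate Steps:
$c = -11001$ ($c = -18888 + 7887 = -11001$)
$G = - \frac{14871}{4}$ ($G = - \frac{-11001 + 25872}{4} = \left(- \frac{1}{4}\right) 14871 = - \frac{14871}{4} \approx -3717.8$)
$\frac{1}{65613 + G} = \frac{1}{65613 - \frac{14871}{4}} = \frac{1}{\frac{247581}{4}} = \frac{4}{247581}$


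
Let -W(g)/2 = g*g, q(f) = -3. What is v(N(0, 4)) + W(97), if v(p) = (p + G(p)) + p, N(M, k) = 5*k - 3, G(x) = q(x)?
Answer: -18787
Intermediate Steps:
G(x) = -3
N(M, k) = -3 + 5*k
v(p) = -3 + 2*p (v(p) = (p - 3) + p = (-3 + p) + p = -3 + 2*p)
W(g) = -2*g² (W(g) = -2*g*g = -2*g²)
v(N(0, 4)) + W(97) = (-3 + 2*(-3 + 5*4)) - 2*97² = (-3 + 2*(-3 + 20)) - 2*9409 = (-3 + 2*17) - 18818 = (-3 + 34) - 18818 = 31 - 18818 = -18787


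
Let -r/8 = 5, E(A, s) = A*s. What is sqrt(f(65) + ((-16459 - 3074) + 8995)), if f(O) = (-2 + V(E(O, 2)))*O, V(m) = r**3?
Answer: 2*I*sqrt(1042667) ≈ 2042.2*I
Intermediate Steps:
r = -40 (r = -8*5 = -40)
V(m) = -64000 (V(m) = (-40)**3 = -64000)
f(O) = -64002*O (f(O) = (-2 - 64000)*O = -64002*O)
sqrt(f(65) + ((-16459 - 3074) + 8995)) = sqrt(-64002*65 + ((-16459 - 3074) + 8995)) = sqrt(-4160130 + (-19533 + 8995)) = sqrt(-4160130 - 10538) = sqrt(-4170668) = 2*I*sqrt(1042667)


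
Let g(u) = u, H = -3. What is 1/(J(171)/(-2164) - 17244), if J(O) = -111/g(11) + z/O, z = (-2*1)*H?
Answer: -1356828/23397135727 ≈ -5.7991e-5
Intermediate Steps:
z = 6 (z = -2*1*(-3) = -2*(-3) = 6)
J(O) = -111/11 + 6/O
1/(J(171)/(-2164) - 17244) = 1/((-111/11 + 6/171)/(-2164) - 17244) = 1/((-111/11 + 6*(1/171))*(-1/2164) - 17244) = 1/((-111/11 + 2/57)*(-1/2164) - 17244) = 1/(-6305/627*(-1/2164) - 17244) = 1/(6305/1356828 - 17244) = 1/(-23397135727/1356828) = -1356828/23397135727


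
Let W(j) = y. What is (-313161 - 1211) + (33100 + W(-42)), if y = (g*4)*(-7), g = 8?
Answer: -281496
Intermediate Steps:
y = -224 (y = (8*4)*(-7) = 32*(-7) = -224)
W(j) = -224
(-313161 - 1211) + (33100 + W(-42)) = (-313161 - 1211) + (33100 - 224) = -314372 + 32876 = -281496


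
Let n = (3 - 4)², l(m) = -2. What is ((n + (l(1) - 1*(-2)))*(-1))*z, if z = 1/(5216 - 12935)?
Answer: 1/7719 ≈ 0.00012955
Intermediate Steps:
z = -1/7719 (z = 1/(-7719) = -1/7719 ≈ -0.00012955)
n = 1 (n = (-1)² = 1)
((n + (l(1) - 1*(-2)))*(-1))*z = ((1 + (-2 - 1*(-2)))*(-1))*(-1/7719) = ((1 + (-2 + 2))*(-1))*(-1/7719) = ((1 + 0)*(-1))*(-1/7719) = (1*(-1))*(-1/7719) = -1*(-1/7719) = 1/7719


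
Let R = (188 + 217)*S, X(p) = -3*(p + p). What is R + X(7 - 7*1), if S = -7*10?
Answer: -28350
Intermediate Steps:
S = -70
X(p) = -6*p
R = -28350 (R = (188 + 217)*(-70) = 405*(-70) = -28350)
R + X(7 - 7*1) = -28350 - 6*(7 - 7*1) = -28350 - 6*(7 - 7) = -28350 - 6*0 = -28350 + 0 = -28350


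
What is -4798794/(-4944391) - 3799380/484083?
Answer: -5487535227226/797831876151 ≈ -6.8781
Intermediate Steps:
-4798794/(-4944391) - 3799380/484083 = -4798794*(-1/4944391) - 3799380*1/484083 = 4798794/4944391 - 1266460/161361 = -5487535227226/797831876151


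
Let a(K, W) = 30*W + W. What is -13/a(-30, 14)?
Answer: -13/434 ≈ -0.029954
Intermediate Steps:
a(K, W) = 31*W
-13/a(-30, 14) = -13/(31*14) = -13/434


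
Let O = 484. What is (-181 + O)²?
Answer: 91809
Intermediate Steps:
(-181 + O)² = (-181 + 484)² = 303² = 91809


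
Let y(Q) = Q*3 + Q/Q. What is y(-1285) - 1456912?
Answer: -1460766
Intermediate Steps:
y(Q) = 1 + 3*Q (y(Q) = 3*Q + 1 = 1 + 3*Q)
y(-1285) - 1456912 = (1 + 3*(-1285)) - 1456912 = (1 - 3855) - 1456912 = -3854 - 1456912 = -1460766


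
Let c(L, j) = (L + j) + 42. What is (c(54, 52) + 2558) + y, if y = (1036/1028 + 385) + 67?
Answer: 811865/257 ≈ 3159.0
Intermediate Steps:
y = 116423/257 (y = (1036*(1/1028) + 385) + 67 = (259/257 + 385) + 67 = 99204/257 + 67 = 116423/257 ≈ 453.01)
c(L, j) = 42 + L + j
(c(54, 52) + 2558) + y = ((42 + 54 + 52) + 2558) + 116423/257 = (148 + 2558) + 116423/257 = 2706 + 116423/257 = 811865/257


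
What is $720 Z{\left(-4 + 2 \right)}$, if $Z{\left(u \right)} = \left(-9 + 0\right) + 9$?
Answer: $0$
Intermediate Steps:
$Z{\left(u \right)} = 0$ ($Z{\left(u \right)} = -9 + 9 = 0$)
$720 Z{\left(-4 + 2 \right)} = 720 \cdot 0 = 0$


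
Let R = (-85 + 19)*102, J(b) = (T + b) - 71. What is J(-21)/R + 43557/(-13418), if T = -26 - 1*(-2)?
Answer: -72917309/22582494 ≈ -3.2289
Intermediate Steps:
T = -24 (T = -26 + 2 = -24)
J(b) = -95 + b (J(b) = (-24 + b) - 71 = -95 + b)
R = -6732 (R = -66*102 = -6732)
J(-21)/R + 43557/(-13418) = (-95 - 21)/(-6732) + 43557/(-13418) = -116*(-1/6732) + 43557*(-1/13418) = 29/1683 - 43557/13418 = -72917309/22582494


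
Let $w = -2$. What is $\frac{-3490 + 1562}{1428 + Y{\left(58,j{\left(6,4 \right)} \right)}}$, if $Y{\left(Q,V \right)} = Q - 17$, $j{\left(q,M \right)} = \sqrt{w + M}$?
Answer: $- \frac{1928}{1469} \approx -1.3125$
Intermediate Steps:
$j{\left(q,M \right)} = \sqrt{-2 + M}$
$Y{\left(Q,V \right)} = -17 + Q$ ($Y{\left(Q,V \right)} = Q - 17 = -17 + Q$)
$\frac{-3490 + 1562}{1428 + Y{\left(58,j{\left(6,4 \right)} \right)}} = \frac{-3490 + 1562}{1428 + \left(-17 + 58\right)} = - \frac{1928}{1428 + 41} = - \frac{1928}{1469}$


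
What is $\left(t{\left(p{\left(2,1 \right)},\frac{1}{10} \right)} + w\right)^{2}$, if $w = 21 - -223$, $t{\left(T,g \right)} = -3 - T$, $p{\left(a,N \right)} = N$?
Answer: $57600$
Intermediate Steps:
$w = 244$ ($w = 21 + 223 = 244$)
$\left(t{\left(p{\left(2,1 \right)},\frac{1}{10} \right)} + w\right)^{2} = \left(\left(-3 - 1\right) + 244\right)^{2} = \left(-4 + 244\right)^{2} = 240^{2} = 57600$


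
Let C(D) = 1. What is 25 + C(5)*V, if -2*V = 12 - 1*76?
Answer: 57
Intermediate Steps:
V = 32 (V = -(12 - 1*76)/2 = -(12 - 76)/2 = -½*(-64) = 32)
25 + C(5)*V = 25 + 1*32 = 25 + 32 = 57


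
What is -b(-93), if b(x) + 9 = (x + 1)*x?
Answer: -8547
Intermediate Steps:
b(x) = -9 + x*(1 + x) (b(x) = -9 + (x + 1)*x = -9 + (1 + x)*x = -9 + x*(1 + x))
-b(-93) = -(-9 - 93 + (-93)**2) = -(-9 - 93 + 8649) = -1*8547 = -8547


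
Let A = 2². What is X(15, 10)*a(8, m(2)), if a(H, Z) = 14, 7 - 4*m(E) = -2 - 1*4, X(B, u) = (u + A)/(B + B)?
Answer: 98/15 ≈ 6.5333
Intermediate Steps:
A = 4
X(B, u) = (4 + u)/(2*B) (X(B, u) = (u + 4)/(B + B) = (4 + u)/((2*B)) = (4 + u)*(1/(2*B)) = (4 + u)/(2*B))
m(E) = 13/4 (m(E) = 7/4 - (-2 - 1*4)/4 = 7/4 - (-2 - 4)/4 = 7/4 - ¼*(-6) = 7/4 + 3/2 = 13/4)
X(15, 10)*a(8, m(2)) = ((½)*(4 + 10)/15)*14 = ((½)*(1/15)*14)*14 = (7/15)*14 = 98/15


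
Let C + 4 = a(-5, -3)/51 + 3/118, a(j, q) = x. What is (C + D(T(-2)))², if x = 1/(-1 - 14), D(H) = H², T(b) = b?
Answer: 4739329/8148672900 ≈ 0.00058161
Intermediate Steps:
x = -1/15 (x = 1/(-15) = -1/15 ≈ -0.066667)
a(j, q) = -1/15
C = -358903/90270 (C = -4 + (-1/15/51 + 3/118) = -4 + (-1/15*1/51 + 3*(1/118)) = -4 + (-1/765 + 3/118) = -4 + 2177/90270 = -358903/90270 ≈ -3.9759)
(C + D(T(-2)))² = (-358903/90270 + (-2)²)² = (-358903/90270 + 4)² = (2177/90270)² = 4739329/8148672900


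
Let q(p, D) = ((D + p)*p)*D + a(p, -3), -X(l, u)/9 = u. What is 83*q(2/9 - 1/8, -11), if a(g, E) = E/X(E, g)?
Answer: 45445073/36288 ≈ 1252.3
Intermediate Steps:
X(l, u) = -9*u
a(g, E) = -E/(9*g) (a(g, E) = E/((-9*g)) = E*(-1/(9*g)) = -E/(9*g))
q(p, D) = 1/(3*p) + D*p*(D + p) (q(p, D) = ((D + p)*p)*D - ⅑*(-3)/p = (p*(D + p))*D + 1/(3*p) = D*p*(D + p) + 1/(3*p) = 1/(3*p) + D*p*(D + p))
83*q(2/9 - 1/8, -11) = 83*((⅓ - 11*(2/9 - 1/8)²*(-11 + (2/9 - 1/8)))/(2/9 - 1/8)) = 83*((⅓ - 11*(2*(⅑) - 1*⅛)²*(-11 + (2*(⅑) - 1*⅛)))/(2*(⅑) - 1*⅛)) = 83*((⅓ - 11*(2/9 - ⅛)²*(-11 + (2/9 - ⅛)))/(2/9 - ⅛)) = 83*((⅓ - 11*(7/72)²*(-11 + 7/72))/(7/72)) = 83*(72*(⅓ - 11*49/5184*(-785/72))/7) = 83*(72*(⅓ + 423115/373248)/7) = 83*((72/7)*(547531/373248)) = 83*(547531/36288) = 45445073/36288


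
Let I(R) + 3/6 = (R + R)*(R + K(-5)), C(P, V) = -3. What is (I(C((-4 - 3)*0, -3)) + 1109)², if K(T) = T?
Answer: 5349969/4 ≈ 1.3375e+6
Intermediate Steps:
I(R) = -½ + 2*R*(-5 + R) (I(R) = -½ + (R + R)*(R - 5) = -½ + (2*R)*(-5 + R) = -½ + 2*R*(-5 + R))
(I(C((-4 - 3)*0, -3)) + 1109)² = ((-½ - 10*(-3) + 2*(-3)²) + 1109)² = ((-½ + 30 + 2*9) + 1109)² = ((-½ + 30 + 18) + 1109)² = (95/2 + 1109)² = (2313/2)² = 5349969/4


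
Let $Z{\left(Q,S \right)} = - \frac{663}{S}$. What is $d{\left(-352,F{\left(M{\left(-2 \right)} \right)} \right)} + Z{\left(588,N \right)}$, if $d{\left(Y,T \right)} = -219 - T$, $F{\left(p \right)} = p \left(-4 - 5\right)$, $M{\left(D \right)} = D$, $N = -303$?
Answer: $- \frac{23716}{101} \approx -234.81$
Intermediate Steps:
$F{\left(p \right)} = - 9 p$ ($F{\left(p \right)} = p \left(-9\right) = - 9 p$)
$d{\left(-352,F{\left(M{\left(-2 \right)} \right)} \right)} + Z{\left(588,N \right)} = \left(-219 - \left(-9\right) \left(-2\right)\right) - \frac{663}{-303} = \left(-219 - 18\right) - - \frac{221}{101} = \left(-219 - 18\right) + \frac{221}{101} = -237 + \frac{221}{101} = - \frac{23716}{101}$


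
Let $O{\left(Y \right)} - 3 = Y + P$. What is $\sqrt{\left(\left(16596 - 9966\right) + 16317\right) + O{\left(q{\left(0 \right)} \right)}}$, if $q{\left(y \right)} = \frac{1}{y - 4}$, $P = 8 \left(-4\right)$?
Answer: $\frac{\sqrt{91671}}{2} \approx 151.39$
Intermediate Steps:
$P = -32$
$q{\left(y \right)} = \frac{1}{-4 + y}$
$O{\left(Y \right)} = -29 + Y$ ($O{\left(Y \right)} = 3 + \left(Y - 32\right) = 3 + \left(-32 + Y\right) = -29 + Y$)
$\sqrt{\left(\left(16596 - 9966\right) + 16317\right) + O{\left(q{\left(0 \right)} \right)}} = \sqrt{\left(\left(16596 - 9966\right) + 16317\right) - \left(29 - \frac{1}{-4 + 0}\right)} = \sqrt{\left(6630 + 16317\right) - \left(29 - \frac{1}{-4}\right)} = \sqrt{22947 - \frac{117}{4}} = \sqrt{\frac{91671}{4}} = \frac{\sqrt{91671}}{2}$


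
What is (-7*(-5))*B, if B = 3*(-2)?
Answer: -210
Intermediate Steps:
B = -6
(-7*(-5))*B = -7*(-5)*(-6) = 35*(-6) = -210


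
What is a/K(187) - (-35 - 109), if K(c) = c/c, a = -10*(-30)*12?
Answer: 3744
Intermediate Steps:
a = 3600 (a = 300*12 = 3600)
K(c) = 1
a/K(187) - (-35 - 109) = 3600/1 - (-35 - 109) = 3600*1 - (-144) = 3600 - 1*(-144) = 3600 + 144 = 3744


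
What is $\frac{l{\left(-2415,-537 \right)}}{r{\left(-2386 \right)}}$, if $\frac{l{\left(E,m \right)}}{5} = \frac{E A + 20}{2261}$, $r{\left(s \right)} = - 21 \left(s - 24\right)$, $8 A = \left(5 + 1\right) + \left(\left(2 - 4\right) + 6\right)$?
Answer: $- \frac{11995}{91543368} \approx -0.00013103$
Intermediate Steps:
$A = \frac{5}{4}$ ($A = \frac{\left(5 + 1\right) + \left(\left(2 - 4\right) + 6\right)}{8} = \frac{6 + \left(-2 + 6\right)}{8} = \frac{6 + 4}{8} = \frac{1}{8} \cdot 10 = \frac{5}{4} \approx 1.25$)
$r{\left(s \right)} = 504 - 21 s$ ($r{\left(s \right)} = - 21 \left(-24 + s\right) = 504 - 21 s$)
$l{\left(E,m \right)} = \frac{100}{2261} + \frac{25 E}{9044}$ ($l{\left(E,m \right)} = 5 \frac{E \frac{5}{4} + 20}{2261} = 5 \left(\frac{5 E}{4} + 20\right) \frac{1}{2261} = 5 \left(20 + \frac{5 E}{4}\right) \frac{1}{2261} = 5 \left(\frac{20}{2261} + \frac{5 E}{9044}\right) = \frac{100}{2261} + \frac{25 E}{9044}$)
$\frac{l{\left(-2415,-537 \right)}}{r{\left(-2386 \right)}} = \frac{\frac{100}{2261} + \frac{25}{9044} \left(-2415\right)}{504 - -50106} = \frac{\frac{100}{2261} - \frac{8625}{1292}}{504 + 50106} = - \frac{59975}{9044 \cdot 50610} = \left(- \frac{59975}{9044}\right) \frac{1}{50610} = - \frac{11995}{91543368}$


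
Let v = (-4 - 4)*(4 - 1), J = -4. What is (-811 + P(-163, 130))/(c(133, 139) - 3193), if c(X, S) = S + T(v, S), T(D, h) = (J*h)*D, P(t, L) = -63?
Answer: -437/5145 ≈ -0.084937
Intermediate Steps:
v = -24 (v = -8*3 = -24)
T(D, h) = -4*D*h (T(D, h) = (-4*h)*D = -4*D*h)
c(X, S) = 97*S (c(X, S) = S - 4*(-24)*S = S + 96*S = 97*S)
(-811 + P(-163, 130))/(c(133, 139) - 3193) = (-811 - 63)/(97*139 - 3193) = -874/(13483 - 3193) = -874/10290 = -874*1/10290 = -437/5145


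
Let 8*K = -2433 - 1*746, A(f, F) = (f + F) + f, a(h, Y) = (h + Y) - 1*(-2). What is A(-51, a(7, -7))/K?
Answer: 800/3179 ≈ 0.25165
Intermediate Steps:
a(h, Y) = 2 + Y + h (a(h, Y) = (Y + h) + 2 = 2 + Y + h)
A(f, F) = F + 2*f (A(f, F) = (F + f) + f = F + 2*f)
K = -3179/8 (K = (-2433 - 1*746)/8 = (-2433 - 746)/8 = (⅛)*(-3179) = -3179/8 ≈ -397.38)
A(-51, a(7, -7))/K = ((2 - 7 + 7) + 2*(-51))/(-3179/8) = (2 - 102)*(-8/3179) = -100*(-8/3179) = 800/3179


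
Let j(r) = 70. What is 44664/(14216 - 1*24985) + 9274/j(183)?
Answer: 48372613/376915 ≈ 128.34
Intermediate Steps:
44664/(14216 - 1*24985) + 9274/j(183) = 44664/(14216 - 1*24985) + 9274/70 = 44664/(14216 - 24985) + 9274*(1/70) = 44664/(-10769) + 4637/35 = 44664*(-1/10769) + 4637/35 = -44664/10769 + 4637/35 = 48372613/376915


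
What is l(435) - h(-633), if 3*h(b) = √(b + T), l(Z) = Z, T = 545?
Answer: 435 - 2*I*√22/3 ≈ 435.0 - 3.1269*I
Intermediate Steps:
h(b) = √(545 + b)/3 (h(b) = √(b + 545)/3 = √(545 + b)/3)
l(435) - h(-633) = 435 - √(545 - 633)/3 = 435 - √(-88)/3 = 435 - 2*I*√22/3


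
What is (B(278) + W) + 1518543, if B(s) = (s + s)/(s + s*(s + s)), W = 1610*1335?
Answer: 2043016403/557 ≈ 3.6679e+6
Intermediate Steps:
W = 2149350
B(s) = 2*s/(s + 2*s²) (B(s) = (2*s)/(s + s*(2*s)) = (2*s)/(s + 2*s²) = 2*s/(s + 2*s²))
(B(278) + W) + 1518543 = (2/(1 + 2*278) + 2149350) + 1518543 = (2/(1 + 556) + 2149350) + 1518543 = (2/557 + 2149350) + 1518543 = 1197187952/557 + 1518543 = 2043016403/557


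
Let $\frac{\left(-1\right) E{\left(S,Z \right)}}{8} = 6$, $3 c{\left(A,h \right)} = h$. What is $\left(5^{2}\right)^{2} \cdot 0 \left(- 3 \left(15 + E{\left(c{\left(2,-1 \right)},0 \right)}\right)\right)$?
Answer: $0$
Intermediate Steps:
$c{\left(A,h \right)} = \frac{h}{3}$
$E{\left(S,Z \right)} = -48$ ($E{\left(S,Z \right)} = \left(-8\right) 6 = -48$)
$\left(5^{2}\right)^{2} \cdot 0 \left(- 3 \left(15 + E{\left(c{\left(2,-1 \right)},0 \right)}\right)\right) = \left(5^{2}\right)^{2} \cdot 0 \left(- 3 \left(15 - 48\right)\right) = 25^{2} \cdot 0 \left(\left(-3\right) \left(-33\right)\right) = 625 \cdot 0 \cdot 99 = 0 \cdot 99 = 0$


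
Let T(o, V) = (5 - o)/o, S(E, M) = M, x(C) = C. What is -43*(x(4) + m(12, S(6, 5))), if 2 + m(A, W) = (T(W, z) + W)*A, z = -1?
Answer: -2666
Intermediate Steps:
T(o, V) = (5 - o)/o
m(A, W) = -2 + A*(W + (5 - W)/W) (m(A, W) = -2 + ((5 - W)/W + W)*A = -2 + (W + (5 - W)/W)*A = -2 + A*(W + (5 - W)/W))
-43*(x(4) + m(12, S(6, 5))) = -43*(4 + (-2 - 1*12 + 12*5 + 5*12/5)) = -43*(4 + (-2 - 12 + 60 + 5*12*(⅕))) = -43*(4 + (-2 - 12 + 60 + 12)) = -43*(4 + 58) = -43*62 = -2666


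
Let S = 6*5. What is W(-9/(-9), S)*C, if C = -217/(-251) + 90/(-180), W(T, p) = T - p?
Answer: -5307/502 ≈ -10.572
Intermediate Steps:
S = 30
C = 183/502 (C = -217*(-1/251) + 90*(-1/180) = 217/251 - 1/2 = 183/502 ≈ 0.36454)
W(-9/(-9), S)*C = (-9/(-9) - 1*30)*(183/502) = (-9*(-1/9) - 30)*(183/502) = (1 - 30)*(183/502) = -29*183/502 = -5307/502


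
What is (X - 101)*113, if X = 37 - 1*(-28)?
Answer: -4068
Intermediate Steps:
X = 65 (X = 37 + 28 = 65)
(X - 101)*113 = (65 - 101)*113 = -36*113 = -4068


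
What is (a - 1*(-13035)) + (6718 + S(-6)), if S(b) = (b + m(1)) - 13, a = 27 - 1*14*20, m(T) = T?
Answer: 19482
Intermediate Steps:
a = -253 (a = 27 - 14*20 = 27 - 280 = -253)
S(b) = -12 + b (S(b) = (b + 1) - 13 = (1 + b) - 13 = -12 + b)
(a - 1*(-13035)) + (6718 + S(-6)) = (-253 - 1*(-13035)) + (6718 + (-12 - 6)) = (-253 + 13035) + (6718 - 18) = 12782 + 6700 = 19482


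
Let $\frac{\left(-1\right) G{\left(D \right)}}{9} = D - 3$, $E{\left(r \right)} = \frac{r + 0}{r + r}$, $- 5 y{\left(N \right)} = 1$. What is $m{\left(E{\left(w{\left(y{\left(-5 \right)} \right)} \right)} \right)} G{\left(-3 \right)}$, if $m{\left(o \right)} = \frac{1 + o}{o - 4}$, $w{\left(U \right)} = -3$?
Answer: $- \frac{162}{7} \approx -23.143$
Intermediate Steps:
$y{\left(N \right)} = - \frac{1}{5}$ ($y{\left(N \right)} = \left(- \frac{1}{5}\right) 1 = - \frac{1}{5}$)
$E{\left(r \right)} = \frac{1}{2}$ ($E{\left(r \right)} = \frac{r}{2 r} = r \frac{1}{2 r} = \frac{1}{2}$)
$G{\left(D \right)} = 27 - 9 D$ ($G{\left(D \right)} = - 9 \left(D - 3\right) = - 9 \left(-3 + D\right) = 27 - 9 D$)
$m{\left(o \right)} = \frac{1 + o}{-4 + o}$
$m{\left(E{\left(w{\left(y{\left(-5 \right)} \right)} \right)} \right)} G{\left(-3 \right)} = \frac{1 + \frac{1}{2}}{-4 + \frac{1}{2}} \left(27 - -27\right) = \frac{1}{- \frac{7}{2}} \cdot \frac{3}{2} \left(27 + 27\right) = \left(- \frac{2}{7}\right) \frac{3}{2} \cdot 54 = \left(- \frac{3}{7}\right) 54 = - \frac{162}{7}$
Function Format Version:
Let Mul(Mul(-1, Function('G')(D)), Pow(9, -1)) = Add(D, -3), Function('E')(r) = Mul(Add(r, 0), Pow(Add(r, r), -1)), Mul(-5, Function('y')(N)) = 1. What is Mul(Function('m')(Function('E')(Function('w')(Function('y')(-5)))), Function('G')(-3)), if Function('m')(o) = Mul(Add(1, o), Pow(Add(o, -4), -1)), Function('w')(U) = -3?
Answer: Rational(-162, 7) ≈ -23.143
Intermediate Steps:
Function('y')(N) = Rational(-1, 5) (Function('y')(N) = Mul(Rational(-1, 5), 1) = Rational(-1, 5))
Function('E')(r) = Rational(1, 2) (Function('E')(r) = Mul(r, Pow(Mul(2, r), -1)) = Mul(r, Mul(Rational(1, 2), Pow(r, -1))) = Rational(1, 2))
Function('G')(D) = Add(27, Mul(-9, D)) (Function('G')(D) = Mul(-9, Add(D, -3)) = Mul(-9, Add(-3, D)) = Add(27, Mul(-9, D)))
Function('m')(o) = Mul(Pow(Add(-4, o), -1), Add(1, o)) (Function('m')(o) = Mul(Add(1, o), Pow(Add(-4, o), -1)) = Mul(Pow(Add(-4, o), -1), Add(1, o)))
Mul(Function('m')(Function('E')(Function('w')(Function('y')(-5)))), Function('G')(-3)) = Mul(Mul(Pow(Add(-4, Rational(1, 2)), -1), Add(1, Rational(1, 2))), Add(27, Mul(-9, -3))) = Mul(Mul(Pow(Rational(-7, 2), -1), Rational(3, 2)), Add(27, 27)) = Mul(Mul(Rational(-2, 7), Rational(3, 2)), 54) = Mul(Rational(-3, 7), 54) = Rational(-162, 7)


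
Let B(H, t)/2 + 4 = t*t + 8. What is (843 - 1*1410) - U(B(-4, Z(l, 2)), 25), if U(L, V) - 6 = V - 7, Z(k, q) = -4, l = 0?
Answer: -591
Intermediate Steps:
B(H, t) = 8 + 2*t² (B(H, t) = -8 + 2*(t*t + 8) = -8 + 2*(t² + 8) = -8 + 2*(8 + t²) = -8 + (16 + 2*t²) = 8 + 2*t²)
U(L, V) = -1 + V (U(L, V) = 6 + (V - 7) = 6 + (-7 + V) = -1 + V)
(843 - 1*1410) - U(B(-4, Z(l, 2)), 25) = (843 - 1*1410) - (-1 + 25) = (843 - 1410) - 1*24 = -567 - 24 = -591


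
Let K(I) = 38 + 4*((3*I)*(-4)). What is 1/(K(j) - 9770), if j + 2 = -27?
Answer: -1/8340 ≈ -0.00011990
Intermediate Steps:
j = -29 (j = -2 - 27 = -29)
K(I) = 38 - 48*I (K(I) = 38 + 4*(-12*I) = 38 - 48*I)
1/(K(j) - 9770) = 1/((38 - 48*(-29)) - 9770) = 1/((38 + 1392) - 9770) = 1/(1430 - 9770) = 1/(-8340) = -1/8340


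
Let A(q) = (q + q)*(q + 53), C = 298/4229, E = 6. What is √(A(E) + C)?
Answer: √12663444470/4229 ≈ 26.610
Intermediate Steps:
C = 298/4229 (C = 298*(1/4229) = 298/4229 ≈ 0.070466)
A(q) = 2*q*(53 + q) (A(q) = (2*q)*(53 + q) = 2*q*(53 + q))
√(A(E) + C) = √(2*6*(53 + 6) + 298/4229) = √(2*6*59 + 298/4229) = √(708 + 298/4229) = √(2994430/4229) = √12663444470/4229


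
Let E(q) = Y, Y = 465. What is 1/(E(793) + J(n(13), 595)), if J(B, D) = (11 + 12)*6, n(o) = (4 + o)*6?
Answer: 1/603 ≈ 0.0016584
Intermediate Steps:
n(o) = 24 + 6*o
J(B, D) = 138 (J(B, D) = 23*6 = 138)
E(q) = 465
1/(E(793) + J(n(13), 595)) = 1/(465 + 138) = 1/603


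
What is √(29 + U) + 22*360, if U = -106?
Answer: 7920 + I*√77 ≈ 7920.0 + 8.775*I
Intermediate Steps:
√(29 + U) + 22*360 = √(29 - 106) + 22*360 = √(-77) + 7920 = I*√77 + 7920 = 7920 + I*√77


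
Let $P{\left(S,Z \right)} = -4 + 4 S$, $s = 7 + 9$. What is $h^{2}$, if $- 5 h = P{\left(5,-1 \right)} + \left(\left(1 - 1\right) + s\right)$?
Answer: $\frac{1024}{25} \approx 40.96$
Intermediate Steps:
$s = 16$
$h = - \frac{32}{5}$ ($h = - \frac{\left(-4 + 4 \cdot 5\right) + \left(\left(1 - 1\right) + 16\right)}{5} = - \frac{\left(-4 + 20\right) + \left(0 + 16\right)}{5} = - \frac{16 + 16}{5} = \left(- \frac{1}{5}\right) 32 = - \frac{32}{5} \approx -6.4$)
$h^{2} = \left(- \frac{32}{5}\right)^{2} = \frac{1024}{25}$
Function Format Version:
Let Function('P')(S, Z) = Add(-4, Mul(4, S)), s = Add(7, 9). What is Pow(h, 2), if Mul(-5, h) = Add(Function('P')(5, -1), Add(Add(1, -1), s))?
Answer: Rational(1024, 25) ≈ 40.960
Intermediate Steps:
s = 16
h = Rational(-32, 5) (h = Mul(Rational(-1, 5), Add(Add(-4, Mul(4, 5)), Add(Add(1, -1), 16))) = Mul(Rational(-1, 5), Add(Add(-4, 20), Add(0, 16))) = Mul(Rational(-1, 5), Add(16, 16)) = Mul(Rational(-1, 5), 32) = Rational(-32, 5) ≈ -6.4000)
Pow(h, 2) = Pow(Rational(-32, 5), 2) = Rational(1024, 25)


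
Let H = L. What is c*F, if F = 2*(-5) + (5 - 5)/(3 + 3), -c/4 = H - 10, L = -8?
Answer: -720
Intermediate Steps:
H = -8
c = 72 (c = -4*(-8 - 10) = -4*(-18) = 72)
F = -10 (F = -10 + 0/6 = -10 + 0*(⅙) = -10 + 0 = -10)
c*F = 72*(-10) = -720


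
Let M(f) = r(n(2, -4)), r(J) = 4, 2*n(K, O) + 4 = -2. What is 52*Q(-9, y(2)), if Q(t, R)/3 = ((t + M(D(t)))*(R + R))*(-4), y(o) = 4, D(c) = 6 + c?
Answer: 24960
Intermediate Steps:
n(K, O) = -3 (n(K, O) = -2 + (½)*(-2) = -2 - 1 = -3)
M(f) = 4
Q(t, R) = -24*R*(4 + t) (Q(t, R) = 3*(((t + 4)*(R + R))*(-4)) = 3*(((4 + t)*(2*R))*(-4)) = 3*((2*R*(4 + t))*(-4)) = 3*(-8*R*(4 + t)) = -24*R*(4 + t))
52*Q(-9, y(2)) = 52*(-24*4*(4 - 9)) = 52*(-24*4*(-5)) = 52*480 = 24960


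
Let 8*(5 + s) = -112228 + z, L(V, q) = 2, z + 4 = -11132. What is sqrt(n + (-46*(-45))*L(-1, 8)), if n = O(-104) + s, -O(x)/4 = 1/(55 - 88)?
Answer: I*sqrt(49159110)/66 ≈ 106.23*I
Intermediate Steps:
z = -11136 (z = -4 - 11132 = -11136)
O(x) = 4/33 (O(x) = -4/(55 - 88) = -4/(-33) = -4*(-1/33) = 4/33)
s = -30851/2 (s = -5 + (-112228 - 11136)/8 = -5 + (1/8)*(-123364) = -5 - 30841/2 = -30851/2 ≈ -15426.)
n = -1018075/66 (n = 4/33 - 30851/2 = -1018075/66 ≈ -15425.)
sqrt(n + (-46*(-45))*L(-1, 8)) = sqrt(-1018075/66 - 46*(-45)*2) = sqrt(-1018075/66 + 2070*2) = sqrt(-1018075/66 + 4140) = sqrt(-744835/66) = I*sqrt(49159110)/66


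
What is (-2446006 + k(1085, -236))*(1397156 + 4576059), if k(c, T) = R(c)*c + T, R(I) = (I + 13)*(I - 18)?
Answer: 7578235001680620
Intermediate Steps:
R(I) = (-18 + I)*(13 + I) (R(I) = (13 + I)*(-18 + I) = (-18 + I)*(13 + I))
k(c, T) = T + c*(-234 + c**2 - 5*c) (k(c, T) = (-234 + c**2 - 5*c)*c + T = c*(-234 + c**2 - 5*c) + T = T + c*(-234 + c**2 - 5*c))
(-2446006 + k(1085, -236))*(1397156 + 4576059) = (-2446006 + (-236 - 1*1085*(234 - 1*1085**2 + 5*1085)))*(1397156 + 4576059) = (-2446006 + (-236 - 1*1085*(234 - 1*1177225 + 5425)))*5973215 = (-2446006 + (-236 - 1*1085*(234 - 1177225 + 5425)))*5973215 = (-2446006 + (-236 - 1*1085*(-1171566)))*5973215 = (-2446006 + (-236 + 1271149110))*5973215 = (-2446006 + 1271148874)*5973215 = 1268702868*5973215 = 7578235001680620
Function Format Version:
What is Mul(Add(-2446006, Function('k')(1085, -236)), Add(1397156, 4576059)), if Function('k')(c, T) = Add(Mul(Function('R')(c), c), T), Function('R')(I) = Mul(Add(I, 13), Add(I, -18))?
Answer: 7578235001680620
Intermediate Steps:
Function('R')(I) = Mul(Add(-18, I), Add(13, I)) (Function('R')(I) = Mul(Add(13, I), Add(-18, I)) = Mul(Add(-18, I), Add(13, I)))
Function('k')(c, T) = Add(T, Mul(c, Add(-234, Pow(c, 2), Mul(-5, c)))) (Function('k')(c, T) = Add(Mul(Add(-234, Pow(c, 2), Mul(-5, c)), c), T) = Add(Mul(c, Add(-234, Pow(c, 2), Mul(-5, c))), T) = Add(T, Mul(c, Add(-234, Pow(c, 2), Mul(-5, c)))))
Mul(Add(-2446006, Function('k')(1085, -236)), Add(1397156, 4576059)) = Mul(Add(-2446006, Add(-236, Mul(-1, 1085, Add(234, Mul(-1, Pow(1085, 2)), Mul(5, 1085))))), Add(1397156, 4576059)) = Mul(Add(-2446006, Add(-236, Mul(-1, 1085, Add(234, Mul(-1, 1177225), 5425)))), 5973215) = Mul(Add(-2446006, Add(-236, Mul(-1, 1085, Add(234, -1177225, 5425)))), 5973215) = Mul(Add(-2446006, Add(-236, Mul(-1, 1085, -1171566))), 5973215) = Mul(Add(-2446006, Add(-236, 1271149110)), 5973215) = Mul(Add(-2446006, 1271148874), 5973215) = Mul(1268702868, 5973215) = 7578235001680620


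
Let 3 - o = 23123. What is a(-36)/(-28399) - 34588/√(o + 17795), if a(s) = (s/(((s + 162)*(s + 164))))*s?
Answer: -9/3180688 + 34588*I*√213/1065 ≈ -2.8296e-6 + 473.99*I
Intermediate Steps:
o = -23120 (o = 3 - 1*23123 = 3 - 23123 = -23120)
a(s) = s²/((162 + s)*(164 + s)) (a(s) = (s/(((162 + s)*(164 + s))))*s = (s*(1/((162 + s)*(164 + s))))*s = (s/((162 + s)*(164 + s)))*s = s²/((162 + s)*(164 + s)))
a(-36)/(-28399) - 34588/√(o + 17795) = ((-36)²/(26568 + (-36)² + 326*(-36)))/(-28399) - 34588/√(-23120 + 17795) = (1296/(26568 + 1296 - 11736))*(-1/28399) - 34588*(-I*√213/1065) = (1296/16128)*(-1/28399) - 34588*(-I*√213/1065) = (1296*(1/16128))*(-1/28399) - (-34588)*I*√213/1065 = (9/112)*(-1/28399) + 34588*I*√213/1065 = -9/3180688 + 34588*I*√213/1065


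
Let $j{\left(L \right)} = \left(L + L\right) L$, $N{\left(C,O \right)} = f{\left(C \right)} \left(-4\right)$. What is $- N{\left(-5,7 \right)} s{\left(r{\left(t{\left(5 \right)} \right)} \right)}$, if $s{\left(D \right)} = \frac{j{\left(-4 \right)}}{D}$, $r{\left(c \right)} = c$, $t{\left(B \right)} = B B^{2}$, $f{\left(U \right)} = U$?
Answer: $- \frac{128}{25} \approx -5.12$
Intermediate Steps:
$t{\left(B \right)} = B^{3}$
$N{\left(C,O \right)} = - 4 C$ ($N{\left(C,O \right)} = C \left(-4\right) = - 4 C$)
$j{\left(L \right)} = 2 L^{2}$ ($j{\left(L \right)} = 2 L L = 2 L^{2}$)
$s{\left(D \right)} = \frac{32}{D}$ ($s{\left(D \right)} = \frac{2 \left(-4\right)^{2}}{D} = \frac{2 \cdot 16}{D} = \frac{32}{D}$)
$- N{\left(-5,7 \right)} s{\left(r{\left(t{\left(5 \right)} \right)} \right)} = - \left(-4\right) \left(-5\right) \frac{32}{5^{3}} = - 20 \cdot \frac{32}{125} = - 20 \cdot 32 \cdot \frac{1}{125} = - \frac{20 \cdot 32}{125} = \left(-1\right) \frac{128}{25} = - \frac{128}{25}$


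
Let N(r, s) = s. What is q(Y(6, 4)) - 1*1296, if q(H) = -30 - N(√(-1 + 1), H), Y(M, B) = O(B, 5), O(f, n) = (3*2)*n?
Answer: -1356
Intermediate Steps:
O(f, n) = 6*n
Y(M, B) = 30 (Y(M, B) = 6*5 = 30)
q(H) = -30 - H
q(Y(6, 4)) - 1*1296 = (-30 - 1*30) - 1*1296 = (-30 - 30) - 1296 = -60 - 1296 = -1356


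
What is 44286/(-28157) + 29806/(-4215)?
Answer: -1025913032/118681755 ≈ -8.6442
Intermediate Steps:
44286/(-28157) + 29806/(-4215) = 44286*(-1/28157) + 29806*(-1/4215) = -44286/28157 - 29806/4215 = -1025913032/118681755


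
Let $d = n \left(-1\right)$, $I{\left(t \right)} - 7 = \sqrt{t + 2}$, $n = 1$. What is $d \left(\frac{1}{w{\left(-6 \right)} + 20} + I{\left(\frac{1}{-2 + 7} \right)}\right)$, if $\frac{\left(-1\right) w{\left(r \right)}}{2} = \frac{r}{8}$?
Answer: $- \frac{303}{43} - \frac{\sqrt{55}}{5} \approx -8.5298$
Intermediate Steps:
$w{\left(r \right)} = - \frac{r}{4}$ ($w{\left(r \right)} = - 2 \frac{r}{8} = - \frac{r}{4}$)
$I{\left(t \right)} = 7 + \sqrt{2 + t}$ ($I{\left(t \right)} = 7 + \sqrt{t + 2} = 7 + \sqrt{2 + t}$)
$d = -1$ ($d = 1 \left(-1\right) = -1$)
$d \left(\frac{1}{w{\left(-6 \right)} + 20} + I{\left(\frac{1}{-2 + 7} \right)}\right) = - (\frac{1}{\left(- \frac{1}{4}\right) \left(-6\right) + 20} + \left(7 + \sqrt{2 + \frac{1}{-2 + 7}}\right)) = - (\frac{1}{\frac{3}{2} + 20} + \left(7 + \sqrt{2 + \frac{1}{5}}\right)) = - (\frac{1}{\frac{43}{2}} + \left(7 + \sqrt{2 + \frac{1}{5}}\right)) = - (\frac{2}{43} + \left(7 + \sqrt{\frac{11}{5}}\right)) = - (\frac{2}{43} + \left(7 + \frac{\sqrt{55}}{5}\right)) = - (\frac{303}{43} + \frac{\sqrt{55}}{5}) = - \frac{303}{43} - \frac{\sqrt{55}}{5}$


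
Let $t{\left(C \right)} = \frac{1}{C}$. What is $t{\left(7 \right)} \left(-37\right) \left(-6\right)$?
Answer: $\frac{222}{7} \approx 31.714$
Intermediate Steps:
$t{\left(7 \right)} \left(-37\right) \left(-6\right) = \frac{1}{7} \left(-37\right) \left(-6\right) = \left(- \frac{37}{7}\right) \left(-6\right) = \frac{222}{7}$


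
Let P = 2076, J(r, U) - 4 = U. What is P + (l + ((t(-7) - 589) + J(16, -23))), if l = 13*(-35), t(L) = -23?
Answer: 990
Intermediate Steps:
J(r, U) = 4 + U
l = -455
P + (l + ((t(-7) - 589) + J(16, -23))) = 2076 + (-455 + ((-23 - 589) + (4 - 23))) = 2076 + (-455 + (-612 - 19)) = 2076 + (-455 - 631) = 2076 - 1086 = 990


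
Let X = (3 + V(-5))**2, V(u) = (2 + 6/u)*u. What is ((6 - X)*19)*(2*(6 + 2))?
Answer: 1520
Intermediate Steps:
V(u) = u*(2 + 6/u)
X = 1 (X = (3 + (6 + 2*(-5)))**2 = (3 + (6 - 10))**2 = (3 - 4)**2 = (-1)**2 = 1)
((6 - X)*19)*(2*(6 + 2)) = ((6 - 1*1)*19)*(2*(6 + 2)) = ((6 - 1)*19)*(2*8) = (5*19)*16 = 95*16 = 1520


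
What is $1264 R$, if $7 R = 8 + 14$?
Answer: $\frac{27808}{7} \approx 3972.6$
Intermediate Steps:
$R = \frac{22}{7}$ ($R = \frac{8 + 14}{7} = \frac{1}{7} \cdot 22 = \frac{22}{7} \approx 3.1429$)
$1264 R = 1264 \cdot \frac{22}{7} = \frac{27808}{7}$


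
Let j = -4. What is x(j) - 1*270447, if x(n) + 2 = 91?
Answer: -270358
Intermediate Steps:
x(n) = 89 (x(n) = -2 + 91 = 89)
x(j) - 1*270447 = 89 - 1*270447 = 89 - 270447 = -270358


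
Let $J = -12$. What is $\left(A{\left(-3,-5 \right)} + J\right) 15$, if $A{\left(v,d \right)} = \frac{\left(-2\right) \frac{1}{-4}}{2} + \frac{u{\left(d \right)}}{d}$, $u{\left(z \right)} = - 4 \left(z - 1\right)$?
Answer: $- \frac{993}{4} \approx -248.25$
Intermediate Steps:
$u{\left(z \right)} = 4 - 4 z$ ($u{\left(z \right)} = - 4 \left(-1 + z\right) = 4 - 4 z$)
$A{\left(v,d \right)} = \frac{1}{4} + \frac{4 - 4 d}{d}$ ($A{\left(v,d \right)} = \frac{\left(-2\right) \frac{1}{-4}}{2} + \frac{4 - 4 d}{d} = \left(-2\right) \left(- \frac{1}{4}\right) \frac{1}{2} + \frac{4 - 4 d}{d} = \frac{1}{2} \cdot \frac{1}{2} + \frac{4 - 4 d}{d} = \frac{1}{4} + \frac{4 - 4 d}{d}$)
$\left(A{\left(-3,-5 \right)} + J\right) 15 = \left(\left(- \frac{15}{4} + \frac{4}{-5}\right) - 12\right) 15 = \left(\left(- \frac{15}{4} + 4 \left(- \frac{1}{5}\right)\right) - 12\right) 15 = \left(\left(- \frac{15}{4} - \frac{4}{5}\right) - 12\right) 15 = \left(- \frac{91}{20} - 12\right) 15 = \left(- \frac{331}{20}\right) 15 = - \frac{993}{4}$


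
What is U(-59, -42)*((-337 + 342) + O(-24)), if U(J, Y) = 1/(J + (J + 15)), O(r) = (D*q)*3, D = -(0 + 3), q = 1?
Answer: 4/103 ≈ 0.038835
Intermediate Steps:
D = -3 (D = -1*3 = -3)
O(r) = -9 (O(r) = -3*1*3 = -3*3 = -9)
U(J, Y) = 1/(15 + 2*J) (U(J, Y) = 1/(J + (15 + J)) = 1/(15 + 2*J))
U(-59, -42)*((-337 + 342) + O(-24)) = ((-337 + 342) - 9)/(15 + 2*(-59)) = (5 - 9)/(15 - 118) = -4/(-103) = -1/103*(-4) = 4/103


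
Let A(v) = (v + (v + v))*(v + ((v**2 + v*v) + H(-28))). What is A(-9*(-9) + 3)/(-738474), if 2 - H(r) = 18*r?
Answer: -617484/123079 ≈ -5.0170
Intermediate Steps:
H(r) = 2 - 18*r
A(v) = 3*v*(506 + v + 2*v**2) (A(v) = (v + (v + v))*(v + ((v**2 + v*v) + (2 - 18*(-28)))) = (v + 2*v)*(v + ((v**2 + v**2) + (2 + 504))) = (3*v)*(v + (2*v**2 + 506)) = (3*v)*(v + (506 + 2*v**2)) = (3*v)*(506 + v + 2*v**2) = 3*v*(506 + v + 2*v**2))
A(-9*(-9) + 3)/(-738474) = (3*(-9*(-9) + 3)*(506 + (-9*(-9) + 3) + 2*(-9*(-9) + 3)**2))/(-738474) = (3*(81 + 3)*(506 + (81 + 3) + 2*(81 + 3)**2))*(-1/738474) = (3*84*(506 + 84 + 2*84**2))*(-1/738474) = (3*84*(506 + 84 + 2*7056))*(-1/738474) = (3*84*(506 + 84 + 14112))*(-1/738474) = (3*84*14702)*(-1/738474) = 3704904*(-1/738474) = -617484/123079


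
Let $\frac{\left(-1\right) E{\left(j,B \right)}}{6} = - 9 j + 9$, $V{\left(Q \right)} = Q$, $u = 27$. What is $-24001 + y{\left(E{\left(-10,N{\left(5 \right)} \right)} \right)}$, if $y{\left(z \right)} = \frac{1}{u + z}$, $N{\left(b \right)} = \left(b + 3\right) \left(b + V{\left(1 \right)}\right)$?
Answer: $- \frac{13608568}{567} \approx -24001.0$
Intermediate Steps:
$N{\left(b \right)} = \left(1 + b\right) \left(3 + b\right)$ ($N{\left(b \right)} = \left(b + 3\right) \left(b + 1\right) = \left(3 + b\right) \left(1 + b\right) = \left(1 + b\right) \left(3 + b\right)$)
$E{\left(j,B \right)} = -54 + 54 j$ ($E{\left(j,B \right)} = - 6 \left(- 9 j + 9\right) = - 6 \left(9 - 9 j\right) = -54 + 54 j$)
$y{\left(z \right)} = \frac{1}{27 + z}$
$-24001 + y{\left(E{\left(-10,N{\left(5 \right)} \right)} \right)} = -24001 + \frac{1}{27 + \left(-54 + 54 \left(-10\right)\right)} = -24001 + \frac{1}{27 - 594} = -24001 + \frac{1}{-567} = -24001 - \frac{1}{567} = - \frac{13608568}{567}$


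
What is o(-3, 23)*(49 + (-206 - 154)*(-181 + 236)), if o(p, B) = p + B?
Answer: -395020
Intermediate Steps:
o(p, B) = B + p
o(-3, 23)*(49 + (-206 - 154)*(-181 + 236)) = (23 - 3)*(49 + (-206 - 154)*(-181 + 236)) = 20*(49 - 360*55) = 20*(49 - 19800) = 20*(-19751) = -395020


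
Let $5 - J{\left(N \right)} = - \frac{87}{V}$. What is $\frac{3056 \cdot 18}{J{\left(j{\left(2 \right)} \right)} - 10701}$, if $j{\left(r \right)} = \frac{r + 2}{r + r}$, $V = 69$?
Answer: $- \frac{140576}{27331} \approx -5.1435$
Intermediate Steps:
$j{\left(r \right)} = \frac{2 + r}{2 r}$
$J{\left(N \right)} = \frac{144}{23}$ ($J{\left(N \right)} = 5 - - \frac{87}{69} = 5 - \left(-87\right) \frac{1}{69} = 5 - - \frac{29}{23} = 5 + \frac{29}{23} = \frac{144}{23}$)
$\frac{3056 \cdot 18}{J{\left(j{\left(2 \right)} \right)} - 10701} = \frac{3056 \cdot 18}{\frac{144}{23} - 10701} = \frac{55008}{\frac{144}{23} - 10701} = \frac{55008}{- \frac{245979}{23}} = 55008 \left(- \frac{23}{245979}\right) = - \frac{140576}{27331}$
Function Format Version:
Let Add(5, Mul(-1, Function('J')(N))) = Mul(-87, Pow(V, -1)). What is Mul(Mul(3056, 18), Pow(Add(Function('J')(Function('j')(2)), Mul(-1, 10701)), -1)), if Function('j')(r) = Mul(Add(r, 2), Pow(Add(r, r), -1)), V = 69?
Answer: Rational(-140576, 27331) ≈ -5.1435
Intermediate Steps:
Function('j')(r) = Mul(Rational(1, 2), Pow(r, -1), Add(2, r)) (Function('j')(r) = Mul(Add(2, r), Pow(Mul(2, r), -1)) = Mul(Add(2, r), Mul(Rational(1, 2), Pow(r, -1))) = Mul(Rational(1, 2), Pow(r, -1), Add(2, r)))
Function('J')(N) = Rational(144, 23) (Function('J')(N) = Add(5, Mul(-1, Mul(-87, Pow(69, -1)))) = Add(5, Mul(-1, Mul(-87, Rational(1, 69)))) = Add(5, Mul(-1, Rational(-29, 23))) = Add(5, Rational(29, 23)) = Rational(144, 23))
Mul(Mul(3056, 18), Pow(Add(Function('J')(Function('j')(2)), Mul(-1, 10701)), -1)) = Mul(Mul(3056, 18), Pow(Add(Rational(144, 23), Mul(-1, 10701)), -1)) = Mul(55008, Pow(Add(Rational(144, 23), -10701), -1)) = Mul(55008, Pow(Rational(-245979, 23), -1)) = Mul(55008, Rational(-23, 245979)) = Rational(-140576, 27331)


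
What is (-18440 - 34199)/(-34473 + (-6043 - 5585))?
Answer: 52639/46101 ≈ 1.1418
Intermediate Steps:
(-18440 - 34199)/(-34473 + (-6043 - 5585)) = -52639/(-34473 - 11628) = -52639/(-46101) = -52639*(-1/46101) = 52639/46101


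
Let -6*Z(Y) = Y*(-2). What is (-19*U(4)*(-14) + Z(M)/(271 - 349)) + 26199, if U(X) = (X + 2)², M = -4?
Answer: 4185677/117 ≈ 35775.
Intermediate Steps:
U(X) = (2 + X)²
Z(Y) = Y/3 (Z(Y) = -Y*(-2)/6 = -(-1)*Y/3 = Y/3)
(-19*U(4)*(-14) + Z(M)/(271 - 349)) + 26199 = (-19*(2 + 4)²*(-14) + ((⅓)*(-4))/(271 - 349)) + 26199 = (-19*6²*(-14) - 4/3/(-78)) + 26199 = (-19*36*(-14) - 4/3*(-1/78)) + 26199 = (-684*(-14) + 2/117) + 26199 = (9576 + 2/117) + 26199 = 1120394/117 + 26199 = 4185677/117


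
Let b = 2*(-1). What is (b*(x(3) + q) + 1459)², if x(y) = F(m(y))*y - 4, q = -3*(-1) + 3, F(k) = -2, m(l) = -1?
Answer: 2152089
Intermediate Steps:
q = 6 (q = 3 + 3 = 6)
b = -2
x(y) = -4 - 2*y (x(y) = -2*y - 4 = -4 - 2*y)
(b*(x(3) + q) + 1459)² = (-2*((-4 - 2*3) + 6) + 1459)² = (-2*((-4 - 6) + 6) + 1459)² = (-2*(-10 + 6) + 1459)² = (-2*(-4) + 1459)² = (8 + 1459)² = 1467² = 2152089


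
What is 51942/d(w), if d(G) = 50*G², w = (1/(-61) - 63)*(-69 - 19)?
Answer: 8785281/260063513600 ≈ 3.3781e-5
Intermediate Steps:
w = 338272/61 (w = (-1/61 - 63)*(-88) = -3844/61*(-88) = 338272/61 ≈ 5545.4)
51942/d(w) = 51942/((50*(338272/61)²)) = 51942/((50*(114427945984/3721))) = 51942/(5721397299200/3721) = 51942*(3721/5721397299200) = 8785281/260063513600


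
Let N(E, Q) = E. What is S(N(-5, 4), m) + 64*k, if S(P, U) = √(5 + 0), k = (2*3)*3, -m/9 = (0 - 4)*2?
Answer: 1152 + √5 ≈ 1154.2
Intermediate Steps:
m = 72 (m = -9*(0 - 4)*2 = -(-36)*2 = -9*(-8) = 72)
k = 18 (k = 6*3 = 18)
S(P, U) = √5
S(N(-5, 4), m) + 64*k = √5 + 64*18 = √5 + 1152 = 1152 + √5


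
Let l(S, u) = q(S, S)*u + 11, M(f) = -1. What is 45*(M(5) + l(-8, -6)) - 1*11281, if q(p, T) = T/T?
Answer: -11101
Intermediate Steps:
q(p, T) = 1
l(S, u) = 11 + u (l(S, u) = 1*u + 11 = u + 11 = 11 + u)
45*(M(5) + l(-8, -6)) - 1*11281 = 45*(-1 + (11 - 6)) - 1*11281 = 45*(-1 + 5) - 11281 = 45*4 - 11281 = 180 - 11281 = -11101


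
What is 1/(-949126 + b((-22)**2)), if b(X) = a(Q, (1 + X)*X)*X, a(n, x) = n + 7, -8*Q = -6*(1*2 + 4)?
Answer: -1/943560 ≈ -1.0598e-6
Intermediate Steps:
Q = 9/2 (Q = -(-3)*(1*2 + 4)/4 = -(-3)*(2 + 4)/4 = -(-3)*6/4 = -1/8*(-36) = 9/2 ≈ 4.5000)
a(n, x) = 7 + n
b(X) = 23*X/2 (b(X) = (7 + 9/2)*X = 23*X/2)
1/(-949126 + b((-22)**2)) = 1/(-949126 + (23/2)*(-22)**2) = 1/(-949126 + (23/2)*484) = 1/(-949126 + 5566) = 1/(-943560) = -1/943560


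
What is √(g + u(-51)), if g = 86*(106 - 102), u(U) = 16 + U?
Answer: √309 ≈ 17.578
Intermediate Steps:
g = 344 (g = 86*4 = 344)
√(g + u(-51)) = √(344 + (16 - 51)) = √(344 - 35) = √309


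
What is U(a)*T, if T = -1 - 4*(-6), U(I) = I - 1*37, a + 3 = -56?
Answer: -2208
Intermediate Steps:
a = -59 (a = -3 - 56 = -59)
U(I) = -37 + I (U(I) = I - 37 = -37 + I)
T = 23 (T = -1 + 24 = 23)
U(a)*T = (-37 - 59)*23 = -96*23 = -2208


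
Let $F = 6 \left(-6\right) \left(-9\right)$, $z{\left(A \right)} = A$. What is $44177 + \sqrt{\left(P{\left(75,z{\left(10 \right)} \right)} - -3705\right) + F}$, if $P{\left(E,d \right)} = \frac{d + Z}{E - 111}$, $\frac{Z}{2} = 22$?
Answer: $44177 + \frac{3 \sqrt{1790}}{2} \approx 44240.0$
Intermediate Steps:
$Z = 44$ ($Z = 2 \cdot 22 = 44$)
$P{\left(E,d \right)} = \frac{44 + d}{-111 + E}$ ($P{\left(E,d \right)} = \frac{d + 44}{E - 111} = \frac{44 + d}{-111 + E}$)
$F = 324$ ($F = \left(-36\right) \left(-9\right) = 324$)
$44177 + \sqrt{\left(P{\left(75,z{\left(10 \right)} \right)} - -3705\right) + F} = 44177 + \sqrt{\left(\frac{44 + 10}{-111 + 75} - -3705\right) + 324} = 44177 + \sqrt{\left(\frac{1}{-36} \cdot 54 + 3705\right) + 324} = 44177 + \sqrt{\left(\left(- \frac{1}{36}\right) 54 + 3705\right) + 324} = 44177 + \sqrt{\left(- \frac{3}{2} + 3705\right) + 324} = 44177 + \sqrt{\frac{7407}{2} + 324} = 44177 + \sqrt{\frac{8055}{2}} = 44177 + \frac{3 \sqrt{1790}}{2}$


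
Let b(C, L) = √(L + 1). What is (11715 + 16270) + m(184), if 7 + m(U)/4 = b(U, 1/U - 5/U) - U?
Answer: 27221 + 6*√230/23 ≈ 27225.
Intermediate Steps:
b(C, L) = √(1 + L)
m(U) = -28 - 4*U + 4*√(1 - 4/U) (m(U) = -28 + 4*(√(1 + (1/U - 5/U)) - U) = -28 + 4*(√(1 - 4/U) - U) = -28 + (-4*U + 4*√(1 - 4/U)) = -28 - 4*U + 4*√(1 - 4/U))
(11715 + 16270) + m(184) = (11715 + 16270) + (-28 - 4*184 + 4*√((-4 + 184)/184)) = 27985 + (-28 - 736 + 4*√((1/184)*180)) = 27985 + (-28 - 736 + 4*√(45/46)) = 27985 + (-28 - 736 + 4*(3*√230/46)) = 27985 + (-28 - 736 + 6*√230/23) = 27985 + (-764 + 6*√230/23) = 27221 + 6*√230/23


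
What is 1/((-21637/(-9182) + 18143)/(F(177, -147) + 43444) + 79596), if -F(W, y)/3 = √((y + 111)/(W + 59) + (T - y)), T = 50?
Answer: 747273038314081543272728/59480256873207429764475155915 - 4589457322998*√685226/59480256873207429764475155915 ≈ 1.2563e-5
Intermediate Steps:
F(W, y) = -3*√(50 - y + (111 + y)/(59 + W)) (F(W, y) = -3*√((y + 111)/(W + 59) + (50 - y)) = -3*√((111 + y)/(59 + W) + (50 - y)) = -3*√(50 - y + (111 + y)/(59 + W)))
1/((-21637/(-9182) + 18143)/(F(177, -147) + 43444) + 79596) = 1/((-21637/(-9182) + 18143)/(-3*√(111 - 147 - (-50 - 147)*(59 + 177))/√(59 + 177) + 43444) + 79596) = 1/((-21637*(-1/9182) + 18143)/(-3*√59*√(111 - 147 - 1*(-197)*236)/118 + 43444) + 79596) = 1/((21637/9182 + 18143)/(-3*√59*√(111 - 147 + 46492)/118 + 43444) + 79596) = 1/(166610663/(9182*(-3*√685226/59 + 43444)) + 79596) = 1/(166610663/(9182*(43444 - 3*√685226/59)) + 79596) = 1/(79596 + 166610663/(9182*(43444 - 3*√685226/59)))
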